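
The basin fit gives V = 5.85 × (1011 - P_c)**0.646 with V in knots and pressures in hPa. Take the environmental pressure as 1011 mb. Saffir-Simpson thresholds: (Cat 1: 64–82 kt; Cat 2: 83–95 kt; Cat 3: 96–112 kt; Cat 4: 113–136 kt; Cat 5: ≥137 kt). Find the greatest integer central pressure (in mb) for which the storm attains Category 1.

Category 1 begins at V = 64 kt.
Required ΔP = (64/5.85)^(1/0.646) = 10.940^1.548 ≈ 40.59 mb.
P_c ≤ 1011 − 40.59 = 970.41, so the highest integer P_c is 970 mb.

970 mb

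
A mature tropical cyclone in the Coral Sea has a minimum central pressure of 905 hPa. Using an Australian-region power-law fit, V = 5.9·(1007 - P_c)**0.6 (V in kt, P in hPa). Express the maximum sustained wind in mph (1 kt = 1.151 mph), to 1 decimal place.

ΔP = 1007 − 905 = 102 hPa.
V ≈ 5.9 × 102^0.6 = 5.9 × 16.038 ≈ 94.626 kt.
94.626 × 1.151 ≈ 108.91 mph → 108.9 mph.

108.9 mph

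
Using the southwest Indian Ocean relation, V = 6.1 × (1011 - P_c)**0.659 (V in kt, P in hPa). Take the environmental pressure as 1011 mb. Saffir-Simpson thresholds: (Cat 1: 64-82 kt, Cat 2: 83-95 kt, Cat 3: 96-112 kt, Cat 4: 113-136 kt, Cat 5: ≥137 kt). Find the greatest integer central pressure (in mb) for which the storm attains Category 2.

958 mb

Category 2 begins at V = 83 kt.
Required ΔP = (83/6.1)^(1/0.659) = 13.607^1.517 ≈ 52.53 mb.
P_c ≤ 1011 − 52.53 = 958.47, so the highest integer P_c is 958 mb.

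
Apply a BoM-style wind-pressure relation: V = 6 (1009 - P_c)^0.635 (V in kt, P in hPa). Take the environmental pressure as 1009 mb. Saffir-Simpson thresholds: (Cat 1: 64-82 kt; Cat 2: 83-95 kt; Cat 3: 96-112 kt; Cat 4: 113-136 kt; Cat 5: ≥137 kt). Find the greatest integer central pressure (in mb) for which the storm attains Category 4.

Category 4 begins at V = 113 kt.
Required ΔP = (113/6)^(1/0.635) = 18.833^1.575 ≈ 101.80 mb.
P_c ≤ 1009 − 101.80 = 907.20, so the highest integer P_c is 907 mb.

907 mb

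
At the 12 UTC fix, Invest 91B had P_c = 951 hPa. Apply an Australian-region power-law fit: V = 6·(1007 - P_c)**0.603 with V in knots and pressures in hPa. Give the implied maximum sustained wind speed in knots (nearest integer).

68 kt

ΔP = 1007 − 951 = 56 hPa.
56^0.603 ≈ 11.328.
V ≈ 6 × 11.328 ≈ 68.0 kt.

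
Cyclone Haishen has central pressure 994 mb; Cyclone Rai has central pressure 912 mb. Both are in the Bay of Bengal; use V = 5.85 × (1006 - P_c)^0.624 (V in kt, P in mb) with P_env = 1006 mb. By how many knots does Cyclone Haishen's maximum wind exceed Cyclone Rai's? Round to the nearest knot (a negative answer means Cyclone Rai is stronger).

Cyclone Haishen: ΔP = 12; V ≈ 5.85 × 12^0.624 ≈ 27.58 kt.
Cyclone Rai: ΔP = 94; V ≈ 5.85 × 94^0.624 ≈ 99.63 kt.
Difference ≈ 27.58 − 99.63 = -72.05 → -72 kt.

-72 kt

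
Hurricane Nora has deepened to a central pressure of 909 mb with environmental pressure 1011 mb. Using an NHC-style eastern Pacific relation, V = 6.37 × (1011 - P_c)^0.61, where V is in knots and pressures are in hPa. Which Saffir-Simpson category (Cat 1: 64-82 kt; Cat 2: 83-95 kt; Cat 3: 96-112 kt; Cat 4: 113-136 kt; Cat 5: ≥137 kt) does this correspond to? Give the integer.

3

ΔP = 1011 − 909 = 102 mb.
V ≈ 6.37 × 102^0.61 = 6.37 × 16.80 ≈ 107 kt.
107 kt falls in the Category 3 band.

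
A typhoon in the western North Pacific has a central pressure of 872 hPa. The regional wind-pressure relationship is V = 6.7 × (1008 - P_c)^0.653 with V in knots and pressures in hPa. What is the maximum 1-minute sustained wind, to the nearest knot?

ΔP = 1008 − 872 = 136 hPa.
136^0.653 ≈ 24.729.
V ≈ 6.7 × 24.729 ≈ 165.7 kt.

166 kt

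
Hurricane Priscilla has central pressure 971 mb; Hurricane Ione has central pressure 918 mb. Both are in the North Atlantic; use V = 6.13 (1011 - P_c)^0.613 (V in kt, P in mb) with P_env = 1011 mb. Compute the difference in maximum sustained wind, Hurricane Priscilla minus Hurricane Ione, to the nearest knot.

-40 kt

Hurricane Priscilla: ΔP = 40; V ≈ 6.13 × 40^0.613 ≈ 58.82 kt.
Hurricane Ione: ΔP = 93; V ≈ 6.13 × 93^0.613 ≈ 98.66 kt.
Difference ≈ 58.82 − 98.66 = -39.84 → -40 kt.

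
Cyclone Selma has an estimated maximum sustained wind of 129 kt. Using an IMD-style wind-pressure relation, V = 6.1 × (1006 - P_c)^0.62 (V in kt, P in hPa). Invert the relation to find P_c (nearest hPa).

869 hPa

ΔP = (V / 6.1)^(1/0.62) = (129/6.1)^1.613.
129/6.1 = 21.148; 21.148^1.613 ≈ 137.25 hPa.
P_c = 1006 − 137.25 = 868.75 ≈ 869 hPa.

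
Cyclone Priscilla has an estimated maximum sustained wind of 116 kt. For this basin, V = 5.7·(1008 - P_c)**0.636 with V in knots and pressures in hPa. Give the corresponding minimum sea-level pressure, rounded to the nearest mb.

ΔP = (V / 5.7)^(1/0.636) = (116/5.7)^1.572.
116/5.7 = 20.351; 20.351^1.572 ≈ 114.16 mb.
P_c = 1008 − 114.16 = 893.84 ≈ 894 mb.

894 mb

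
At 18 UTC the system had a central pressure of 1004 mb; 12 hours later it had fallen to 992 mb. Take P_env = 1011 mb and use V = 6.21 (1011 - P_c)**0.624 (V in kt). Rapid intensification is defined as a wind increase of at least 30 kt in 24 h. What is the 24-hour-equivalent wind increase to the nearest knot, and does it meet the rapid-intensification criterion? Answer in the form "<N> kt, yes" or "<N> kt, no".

V₁: ΔP = 7, V ≈ 6.21 × 7^0.624 ≈ 20.91 kt.
V₂: ΔP = 19, V ≈ 6.21 × 19^0.624 ≈ 39.00 kt.
ΔV over 12 h = 18.09 kt → 24 h equivalent = 18.09 × 24/12 ≈ 36.18 kt.
36 kt ≥ 30 kt ⇒ rapid intensification.

36 kt, yes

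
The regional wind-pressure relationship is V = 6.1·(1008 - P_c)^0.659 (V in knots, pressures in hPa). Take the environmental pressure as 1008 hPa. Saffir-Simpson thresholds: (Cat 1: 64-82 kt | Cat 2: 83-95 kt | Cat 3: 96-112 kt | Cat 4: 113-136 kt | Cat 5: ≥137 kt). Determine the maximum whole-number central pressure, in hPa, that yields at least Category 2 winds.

955 hPa

Category 2 begins at V = 83 kt.
Required ΔP = (83/6.1)^(1/0.659) = 13.607^1.517 ≈ 52.53 hPa.
P_c ≤ 1008 − 52.53 = 955.47, so the highest integer P_c is 955 hPa.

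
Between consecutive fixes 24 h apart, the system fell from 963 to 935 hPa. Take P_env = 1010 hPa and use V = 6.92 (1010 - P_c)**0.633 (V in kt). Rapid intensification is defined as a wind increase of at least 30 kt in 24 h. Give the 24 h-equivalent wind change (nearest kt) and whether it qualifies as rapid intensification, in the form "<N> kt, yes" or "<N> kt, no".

V₁: ΔP = 47, V ≈ 6.92 × 47^0.633 ≈ 79.17 kt.
V₂: ΔP = 75, V ≈ 6.92 × 75^0.633 ≈ 106.42 kt.
ΔV over 24 h = 27.25 kt → 24 h equivalent = 27.25 × 24/24 ≈ 27.25 kt.
27 kt < 30 kt ⇒ not rapid intensification.

27 kt, no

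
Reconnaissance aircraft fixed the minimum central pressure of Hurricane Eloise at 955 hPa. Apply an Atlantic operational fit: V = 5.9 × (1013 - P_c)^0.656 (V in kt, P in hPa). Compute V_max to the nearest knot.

ΔP = 1013 − 955 = 58 hPa.
58^0.656 ≈ 14.349.
V ≈ 5.9 × 14.349 ≈ 84.7 kt.

85 kt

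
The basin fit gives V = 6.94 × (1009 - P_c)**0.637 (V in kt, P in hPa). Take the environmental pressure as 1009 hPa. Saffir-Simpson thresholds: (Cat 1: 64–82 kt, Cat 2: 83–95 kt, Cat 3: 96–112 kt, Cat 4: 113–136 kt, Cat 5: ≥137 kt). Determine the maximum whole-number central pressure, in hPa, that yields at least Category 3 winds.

947 hPa

Category 3 begins at V = 96 kt.
Required ΔP = (96/6.94)^(1/0.637) = 13.833^1.570 ≈ 61.81 hPa.
P_c ≤ 1009 − 61.81 = 947.19, so the highest integer P_c is 947 hPa.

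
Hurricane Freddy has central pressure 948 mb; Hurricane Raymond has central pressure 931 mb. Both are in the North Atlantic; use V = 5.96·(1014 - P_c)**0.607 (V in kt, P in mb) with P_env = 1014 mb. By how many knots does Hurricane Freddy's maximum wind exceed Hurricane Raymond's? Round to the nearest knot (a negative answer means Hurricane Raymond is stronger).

-11 kt

Hurricane Freddy: ΔP = 66; V ≈ 5.96 × 66^0.607 ≈ 75.81 kt.
Hurricane Raymond: ΔP = 83; V ≈ 5.96 × 83^0.607 ≈ 87.12 kt.
Difference ≈ 75.81 − 87.12 = -11.31 → -11 kt.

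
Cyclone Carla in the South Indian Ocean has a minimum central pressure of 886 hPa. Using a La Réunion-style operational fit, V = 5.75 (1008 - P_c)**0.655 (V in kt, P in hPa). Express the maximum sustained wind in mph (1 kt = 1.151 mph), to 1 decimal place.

ΔP = 1008 − 886 = 122 hPa.
V ≈ 5.75 × 122^0.655 = 5.75 × 23.258 ≈ 133.731 kt.
133.731 × 1.151 ≈ 153.92 mph → 153.9 mph.

153.9 mph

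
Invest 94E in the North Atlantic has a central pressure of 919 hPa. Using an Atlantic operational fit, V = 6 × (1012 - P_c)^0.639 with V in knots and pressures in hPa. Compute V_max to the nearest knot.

109 kt

ΔP = 1012 − 919 = 93 hPa.
93^0.639 ≈ 18.108.
V ≈ 6 × 18.108 ≈ 108.6 kt.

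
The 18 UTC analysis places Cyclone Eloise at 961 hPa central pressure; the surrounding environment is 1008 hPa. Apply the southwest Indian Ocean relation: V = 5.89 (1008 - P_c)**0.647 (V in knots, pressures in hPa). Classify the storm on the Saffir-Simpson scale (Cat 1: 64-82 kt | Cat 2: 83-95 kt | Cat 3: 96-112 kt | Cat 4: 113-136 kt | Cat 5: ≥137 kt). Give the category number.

ΔP = 1008 − 961 = 47 hPa.
V ≈ 5.89 × 47^0.647 = 5.89 × 12.07 ≈ 71 kt.
71 kt falls in the Category 1 band.

1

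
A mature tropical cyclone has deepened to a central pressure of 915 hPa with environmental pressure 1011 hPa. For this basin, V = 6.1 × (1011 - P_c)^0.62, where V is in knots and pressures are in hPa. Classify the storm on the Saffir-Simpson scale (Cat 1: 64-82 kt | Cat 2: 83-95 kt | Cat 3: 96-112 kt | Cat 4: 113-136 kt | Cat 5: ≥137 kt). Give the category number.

3

ΔP = 1011 − 915 = 96 hPa.
V ≈ 6.1 × 96^0.62 = 6.1 × 16.94 ≈ 103 kt.
103 kt falls in the Category 3 band.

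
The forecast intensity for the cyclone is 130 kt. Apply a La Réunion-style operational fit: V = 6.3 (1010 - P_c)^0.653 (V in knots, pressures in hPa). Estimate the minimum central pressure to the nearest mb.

907 mb

ΔP = (V / 6.3)^(1/0.653) = (130/6.3)^1.531.
130/6.3 = 20.635; 20.635^1.531 ≈ 103.08 mb.
P_c = 1010 − 103.08 = 906.92 ≈ 907 mb.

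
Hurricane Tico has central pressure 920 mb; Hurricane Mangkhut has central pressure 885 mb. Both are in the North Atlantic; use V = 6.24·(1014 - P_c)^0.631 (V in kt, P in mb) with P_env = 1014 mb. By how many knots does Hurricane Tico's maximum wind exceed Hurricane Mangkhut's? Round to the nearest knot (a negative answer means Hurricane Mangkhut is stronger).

Hurricane Tico: ΔP = 94; V ≈ 6.24 × 94^0.631 ≈ 109.71 kt.
Hurricane Mangkhut: ΔP = 129; V ≈ 6.24 × 129^0.631 ≈ 133.96 kt.
Difference ≈ 109.71 − 133.96 = -24.25 → -24 kt.

-24 kt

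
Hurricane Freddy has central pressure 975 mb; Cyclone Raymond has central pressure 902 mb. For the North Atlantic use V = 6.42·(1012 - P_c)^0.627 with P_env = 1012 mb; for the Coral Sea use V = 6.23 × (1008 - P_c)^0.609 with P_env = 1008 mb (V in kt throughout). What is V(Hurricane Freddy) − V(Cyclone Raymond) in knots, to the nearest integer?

Hurricane Freddy: ΔP = 37; V ≈ 6.42 × 37^0.627 ≈ 61.77 kt.
Cyclone Raymond: ΔP = 106; V ≈ 6.23 × 106^0.609 ≈ 106.63 kt.
Difference ≈ 61.77 − 106.63 = -44.86 → -45 kt.

-45 kt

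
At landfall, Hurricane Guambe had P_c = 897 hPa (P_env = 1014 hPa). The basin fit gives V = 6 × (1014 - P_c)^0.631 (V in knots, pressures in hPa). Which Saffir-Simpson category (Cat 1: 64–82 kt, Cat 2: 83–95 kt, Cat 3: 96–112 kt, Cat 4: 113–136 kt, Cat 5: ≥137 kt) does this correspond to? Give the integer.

4

ΔP = 1014 − 897 = 117 hPa.
V ≈ 6 × 117^0.631 = 6 × 20.18 ≈ 121 kt.
121 kt falls in the Category 4 band.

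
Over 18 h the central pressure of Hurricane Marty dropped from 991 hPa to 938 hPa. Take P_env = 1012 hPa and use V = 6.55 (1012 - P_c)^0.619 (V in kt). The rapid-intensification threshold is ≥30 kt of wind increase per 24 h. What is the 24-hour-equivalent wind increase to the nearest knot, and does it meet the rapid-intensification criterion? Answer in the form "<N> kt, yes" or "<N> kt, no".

V₁: ΔP = 21, V ≈ 6.55 × 21^0.619 ≈ 43.12 kt.
V₂: ΔP = 74, V ≈ 6.55 × 74^0.619 ≈ 94.04 kt.
ΔV over 18 h = 50.92 kt → 24 h equivalent = 50.92 × 24/18 ≈ 67.89 kt.
68 kt ≥ 30 kt ⇒ rapid intensification.

68 kt, yes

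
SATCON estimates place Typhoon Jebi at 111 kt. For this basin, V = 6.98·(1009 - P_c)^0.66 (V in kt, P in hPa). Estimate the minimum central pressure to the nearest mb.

943 mb

ΔP = (V / 6.98)^(1/0.66) = (111/6.98)^1.515.
111/6.98 = 15.903; 15.903^1.515 ≈ 66.13 mb.
P_c = 1009 − 66.13 = 942.87 ≈ 943 mb.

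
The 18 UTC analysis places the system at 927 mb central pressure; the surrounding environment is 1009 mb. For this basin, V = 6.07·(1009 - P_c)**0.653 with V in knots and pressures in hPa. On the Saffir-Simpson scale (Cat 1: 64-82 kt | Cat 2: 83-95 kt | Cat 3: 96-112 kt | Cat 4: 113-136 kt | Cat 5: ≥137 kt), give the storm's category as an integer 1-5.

3

ΔP = 1009 − 927 = 82 mb.
V ≈ 6.07 × 82^0.653 = 6.07 × 17.77 ≈ 108 kt.
108 kt falls in the Category 3 band.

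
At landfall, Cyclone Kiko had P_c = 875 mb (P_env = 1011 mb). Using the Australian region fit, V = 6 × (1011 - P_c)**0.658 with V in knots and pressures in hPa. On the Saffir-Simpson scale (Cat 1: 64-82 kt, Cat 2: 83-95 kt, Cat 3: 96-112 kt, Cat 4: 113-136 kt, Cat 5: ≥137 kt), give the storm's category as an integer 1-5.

5

ΔP = 1011 − 875 = 136 mb.
V ≈ 6 × 136^0.658 = 6 × 25.34 ≈ 152 kt.
152 kt falls in the Category 5 band.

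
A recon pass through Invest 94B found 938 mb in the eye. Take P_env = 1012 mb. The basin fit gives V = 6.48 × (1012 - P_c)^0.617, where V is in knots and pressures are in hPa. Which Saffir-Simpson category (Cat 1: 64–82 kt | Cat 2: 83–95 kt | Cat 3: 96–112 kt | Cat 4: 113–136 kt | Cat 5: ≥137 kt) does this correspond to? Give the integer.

2

ΔP = 1012 − 938 = 74 mb.
V ≈ 6.48 × 74^0.617 = 6.48 × 14.23 ≈ 92 kt.
92 kt falls in the Category 2 band.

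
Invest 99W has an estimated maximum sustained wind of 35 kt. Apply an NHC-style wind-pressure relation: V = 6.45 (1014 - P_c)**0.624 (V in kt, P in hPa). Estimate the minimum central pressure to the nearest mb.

999 mb

ΔP = (V / 6.45)^(1/0.624) = (35/6.45)^1.603.
35/6.45 = 5.426; 5.426^1.603 ≈ 15.03 mb.
P_c = 1014 − 15.03 = 998.97 ≈ 999 mb.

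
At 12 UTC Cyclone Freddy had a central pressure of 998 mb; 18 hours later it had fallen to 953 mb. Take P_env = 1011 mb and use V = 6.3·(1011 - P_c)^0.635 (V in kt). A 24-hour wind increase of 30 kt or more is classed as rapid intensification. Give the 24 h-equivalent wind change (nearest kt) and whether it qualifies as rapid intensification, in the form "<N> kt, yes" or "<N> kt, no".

68 kt, yes

V₁: ΔP = 13, V ≈ 6.3 × 13^0.635 ≈ 32.11 kt.
V₂: ΔP = 58, V ≈ 6.3 × 58^0.635 ≈ 83.01 kt.
ΔV over 18 h = 50.90 kt → 24 h equivalent = 50.90 × 24/18 ≈ 67.87 kt.
68 kt ≥ 30 kt ⇒ rapid intensification.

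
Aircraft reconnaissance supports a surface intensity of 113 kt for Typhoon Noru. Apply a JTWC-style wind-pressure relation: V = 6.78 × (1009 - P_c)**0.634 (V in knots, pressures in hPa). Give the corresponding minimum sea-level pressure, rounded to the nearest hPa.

ΔP = (V / 6.78)^(1/0.634) = (113/6.78)^1.577.
113/6.78 = 16.667; 16.667^1.577 ≈ 84.57 hPa.
P_c = 1009 − 84.57 = 924.43 ≈ 924 hPa.

924 hPa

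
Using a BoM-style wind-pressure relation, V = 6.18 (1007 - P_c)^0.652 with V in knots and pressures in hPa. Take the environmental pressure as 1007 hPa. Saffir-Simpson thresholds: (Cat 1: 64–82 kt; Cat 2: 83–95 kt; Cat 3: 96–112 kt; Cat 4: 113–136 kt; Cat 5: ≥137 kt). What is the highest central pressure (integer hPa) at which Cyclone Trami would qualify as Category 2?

Category 2 begins at V = 83 kt.
Required ΔP = (83/6.18)^(1/0.652) = 13.430^1.534 ≈ 53.73 hPa.
P_c ≤ 1007 − 53.73 = 953.27, so the highest integer P_c is 953 hPa.

953 hPa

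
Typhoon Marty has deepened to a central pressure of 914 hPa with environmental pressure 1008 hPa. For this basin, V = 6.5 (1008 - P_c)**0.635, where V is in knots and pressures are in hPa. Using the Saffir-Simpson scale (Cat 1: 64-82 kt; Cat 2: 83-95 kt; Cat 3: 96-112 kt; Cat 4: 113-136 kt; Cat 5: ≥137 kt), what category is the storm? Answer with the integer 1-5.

ΔP = 1008 − 914 = 94 hPa.
V ≈ 6.5 × 94^0.635 = 6.5 × 17.90 ≈ 116 kt.
116 kt falls in the Category 4 band.

4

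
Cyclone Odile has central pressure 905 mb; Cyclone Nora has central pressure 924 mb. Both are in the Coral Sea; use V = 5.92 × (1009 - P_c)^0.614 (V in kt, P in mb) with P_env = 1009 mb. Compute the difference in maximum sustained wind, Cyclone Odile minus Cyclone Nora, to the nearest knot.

12 kt

Cyclone Odile: ΔP = 104; V ≈ 5.92 × 104^0.614 ≈ 102.51 kt.
Cyclone Nora: ΔP = 85; V ≈ 5.92 × 85^0.614 ≈ 90.57 kt.
Difference ≈ 102.51 − 90.57 = 11.94 → 12 kt.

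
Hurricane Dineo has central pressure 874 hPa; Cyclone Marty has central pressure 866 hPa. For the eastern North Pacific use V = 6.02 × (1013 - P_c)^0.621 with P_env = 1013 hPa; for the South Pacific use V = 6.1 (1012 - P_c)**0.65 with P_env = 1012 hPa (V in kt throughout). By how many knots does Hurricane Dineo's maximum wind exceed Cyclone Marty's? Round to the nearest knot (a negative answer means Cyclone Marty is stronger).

Hurricane Dineo: ΔP = 139; V ≈ 6.02 × 139^0.621 ≈ 128.95 kt.
Cyclone Marty: ΔP = 146; V ≈ 6.1 × 146^0.65 ≈ 155.65 kt.
Difference ≈ 128.95 − 155.65 = -26.70 → -27 kt.

-27 kt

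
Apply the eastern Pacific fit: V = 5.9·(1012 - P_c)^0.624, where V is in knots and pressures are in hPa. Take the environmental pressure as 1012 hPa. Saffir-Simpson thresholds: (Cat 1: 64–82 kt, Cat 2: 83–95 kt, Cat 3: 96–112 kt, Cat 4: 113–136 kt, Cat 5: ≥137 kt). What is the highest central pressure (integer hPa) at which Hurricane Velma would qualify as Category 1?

Category 1 begins at V = 64 kt.
Required ΔP = (64/5.9)^(1/0.624) = 10.847^1.603 ≈ 45.62 hPa.
P_c ≤ 1012 − 45.62 = 966.38, so the highest integer P_c is 966 hPa.

966 hPa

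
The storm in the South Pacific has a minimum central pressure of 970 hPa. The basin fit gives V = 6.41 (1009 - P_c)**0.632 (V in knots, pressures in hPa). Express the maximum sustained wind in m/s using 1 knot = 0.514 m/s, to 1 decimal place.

ΔP = 1009 − 970 = 39 hPa.
V ≈ 6.41 × 39^0.632 = 6.41 × 10.129 ≈ 64.925 kt.
64.925 × 0.514 ≈ 33.37 m/s → 33.4 m/s.

33.4 m/s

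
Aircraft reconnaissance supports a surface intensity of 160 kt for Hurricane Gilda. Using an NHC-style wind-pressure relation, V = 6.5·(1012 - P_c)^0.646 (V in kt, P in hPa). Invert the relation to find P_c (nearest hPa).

870 hPa

ΔP = (V / 6.5)^(1/0.646) = (160/6.5)^1.548.
160/6.5 = 24.615; 24.615^1.548 ≈ 142.42 hPa.
P_c = 1012 − 142.42 = 869.58 ≈ 870 hPa.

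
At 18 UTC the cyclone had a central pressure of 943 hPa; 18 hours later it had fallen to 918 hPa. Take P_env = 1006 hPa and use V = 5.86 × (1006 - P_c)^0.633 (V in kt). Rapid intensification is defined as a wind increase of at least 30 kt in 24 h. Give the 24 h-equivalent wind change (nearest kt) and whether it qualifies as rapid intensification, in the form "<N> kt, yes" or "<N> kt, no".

V₁: ΔP = 63, V ≈ 5.86 × 63^0.633 ≈ 80.70 kt.
V₂: ΔP = 88, V ≈ 5.86 × 88^0.633 ≈ 99.71 kt.
ΔV over 18 h = 19.01 kt → 24 h equivalent = 19.01 × 24/18 ≈ 25.35 kt.
25 kt < 30 kt ⇒ not rapid intensification.

25 kt, no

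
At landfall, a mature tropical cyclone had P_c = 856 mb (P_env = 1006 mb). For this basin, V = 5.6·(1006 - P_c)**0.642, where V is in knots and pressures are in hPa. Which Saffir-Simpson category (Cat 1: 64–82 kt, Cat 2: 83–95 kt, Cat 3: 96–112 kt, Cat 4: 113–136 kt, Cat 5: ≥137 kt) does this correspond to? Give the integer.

ΔP = 1006 − 856 = 150 mb.
V ≈ 5.6 × 150^0.642 = 5.6 × 24.95 ≈ 140 kt.
140 kt falls in the Category 5 band.

5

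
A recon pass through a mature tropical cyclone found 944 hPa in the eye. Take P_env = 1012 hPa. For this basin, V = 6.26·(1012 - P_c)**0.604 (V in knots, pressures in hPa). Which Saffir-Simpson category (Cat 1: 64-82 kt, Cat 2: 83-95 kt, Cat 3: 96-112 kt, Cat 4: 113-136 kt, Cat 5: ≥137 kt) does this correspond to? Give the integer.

ΔP = 1012 − 944 = 68 hPa.
V ≈ 6.26 × 68^0.604 = 6.26 × 12.79 ≈ 80 kt.
80 kt falls in the Category 1 band.

1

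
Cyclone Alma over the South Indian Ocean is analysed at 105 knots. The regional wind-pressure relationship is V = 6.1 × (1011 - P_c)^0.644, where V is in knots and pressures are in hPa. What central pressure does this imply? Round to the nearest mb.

928 mb

ΔP = (V / 6.1)^(1/0.644) = (105/6.1)^1.553.
105/6.1 = 17.213; 17.213^1.553 ≈ 82.99 mb.
P_c = 1011 − 82.99 = 928.01 ≈ 928 mb.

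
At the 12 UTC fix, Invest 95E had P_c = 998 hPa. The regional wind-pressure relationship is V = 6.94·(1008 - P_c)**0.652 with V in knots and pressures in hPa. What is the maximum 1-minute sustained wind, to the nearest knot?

ΔP = 1008 − 998 = 10 hPa.
10^0.652 ≈ 4.487.
V ≈ 6.94 × 4.487 ≈ 31.1 kt.

31 kt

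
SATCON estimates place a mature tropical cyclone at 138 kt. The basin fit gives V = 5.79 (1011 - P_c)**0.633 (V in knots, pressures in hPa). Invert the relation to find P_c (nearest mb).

ΔP = (V / 5.79)^(1/0.633) = (138/5.79)^1.580.
138/5.79 = 23.834; 23.834^1.580 ≈ 149.86 mb.
P_c = 1011 − 149.86 = 861.14 ≈ 861 mb.

861 mb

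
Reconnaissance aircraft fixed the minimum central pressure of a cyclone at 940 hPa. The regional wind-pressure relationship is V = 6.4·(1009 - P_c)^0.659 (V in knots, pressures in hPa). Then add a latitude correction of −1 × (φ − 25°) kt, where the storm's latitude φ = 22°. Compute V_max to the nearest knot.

107 kt

ΔP = 1009 − 940 = 69 hPa.
69^0.659 ≈ 16.286.
V ≈ 6.4 × 16.286 ≈ 104.2 kt.
Latitude correction: −1 × (22 − 25) = 3 kt.
Corrected V ≈ 107.2 kt → 107 kt.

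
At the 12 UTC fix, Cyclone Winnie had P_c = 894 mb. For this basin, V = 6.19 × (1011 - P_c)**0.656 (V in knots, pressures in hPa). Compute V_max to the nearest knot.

141 kt

ΔP = 1011 − 894 = 117 mb.
117^0.656 ≈ 22.737.
V ≈ 6.19 × 22.737 ≈ 140.7 kt.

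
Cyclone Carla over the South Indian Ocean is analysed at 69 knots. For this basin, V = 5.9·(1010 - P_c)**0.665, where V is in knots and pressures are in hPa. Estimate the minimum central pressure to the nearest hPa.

ΔP = (V / 5.9)^(1/0.665) = (69/5.9)^1.504.
69/5.9 = 11.695; 11.695^1.504 ≈ 40.37 hPa.
P_c = 1010 − 40.37 = 969.63 ≈ 970 hPa.

970 hPa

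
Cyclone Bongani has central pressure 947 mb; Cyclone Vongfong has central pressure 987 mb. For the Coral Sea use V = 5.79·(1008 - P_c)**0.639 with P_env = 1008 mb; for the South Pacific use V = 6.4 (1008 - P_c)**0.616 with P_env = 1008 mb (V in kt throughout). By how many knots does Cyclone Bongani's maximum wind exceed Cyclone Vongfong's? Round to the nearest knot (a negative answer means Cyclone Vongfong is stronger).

Cyclone Bongani: ΔP = 61; V ≈ 5.79 × 61^0.639 ≈ 80.08 kt.
Cyclone Vongfong: ΔP = 21; V ≈ 6.4 × 21^0.616 ≈ 41.75 kt.
Difference ≈ 80.08 − 41.75 = 38.33 → 38 kt.

38 kt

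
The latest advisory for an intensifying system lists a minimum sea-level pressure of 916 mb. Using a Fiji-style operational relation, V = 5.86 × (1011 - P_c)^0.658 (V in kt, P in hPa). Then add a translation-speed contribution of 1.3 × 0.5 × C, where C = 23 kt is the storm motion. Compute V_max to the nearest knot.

132 kt

ΔP = 1011 − 916 = 95 mb.
95^0.658 ≈ 20.014.
V ≈ 5.86 × 20.014 ≈ 117.3 kt.
Translation term: 1.3 × 0.5 × 23 = 14.95 kt.
Corrected V ≈ 132.25 kt → 132 kt.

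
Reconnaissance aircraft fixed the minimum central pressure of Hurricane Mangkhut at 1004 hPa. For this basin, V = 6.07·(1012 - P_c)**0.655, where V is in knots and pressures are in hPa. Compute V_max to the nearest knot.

ΔP = 1012 − 1004 = 8 hPa.
8^0.655 ≈ 3.904.
V ≈ 6.07 × 3.904 ≈ 23.7 kt.

24 kt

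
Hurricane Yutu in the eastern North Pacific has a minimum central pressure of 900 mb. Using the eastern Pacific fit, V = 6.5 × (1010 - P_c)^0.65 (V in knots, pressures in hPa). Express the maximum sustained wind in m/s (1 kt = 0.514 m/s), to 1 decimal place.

ΔP = 1010 − 900 = 110 mb.
V ≈ 6.5 × 110^0.65 = 6.5 × 21.228 ≈ 137.981 kt.
137.981 × 0.514 ≈ 70.92 m/s → 70.9 m/s.

70.9 m/s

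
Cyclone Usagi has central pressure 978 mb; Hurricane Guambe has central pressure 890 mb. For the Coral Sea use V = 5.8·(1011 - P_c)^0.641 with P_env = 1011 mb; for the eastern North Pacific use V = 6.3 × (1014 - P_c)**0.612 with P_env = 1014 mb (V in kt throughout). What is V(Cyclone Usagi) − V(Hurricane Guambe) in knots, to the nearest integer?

Cyclone Usagi: ΔP = 33; V ≈ 5.8 × 33^0.641 ≈ 54.55 kt.
Hurricane Guambe: ΔP = 124; V ≈ 6.3 × 124^0.612 ≈ 120.37 kt.
Difference ≈ 54.55 − 120.37 = -65.82 → -66 kt.

-66 kt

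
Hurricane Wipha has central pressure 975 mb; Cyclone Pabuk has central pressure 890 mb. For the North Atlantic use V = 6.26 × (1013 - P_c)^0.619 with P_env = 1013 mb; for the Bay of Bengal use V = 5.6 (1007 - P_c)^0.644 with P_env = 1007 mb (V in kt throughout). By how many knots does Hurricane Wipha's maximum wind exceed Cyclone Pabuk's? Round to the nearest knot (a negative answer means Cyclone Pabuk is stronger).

Hurricane Wipha: ΔP = 38; V ≈ 6.26 × 38^0.619 ≈ 59.49 kt.
Cyclone Pabuk: ΔP = 117; V ≈ 5.6 × 117^0.644 ≈ 120.25 kt.
Difference ≈ 59.49 − 120.25 = -60.76 → -61 kt.

-61 kt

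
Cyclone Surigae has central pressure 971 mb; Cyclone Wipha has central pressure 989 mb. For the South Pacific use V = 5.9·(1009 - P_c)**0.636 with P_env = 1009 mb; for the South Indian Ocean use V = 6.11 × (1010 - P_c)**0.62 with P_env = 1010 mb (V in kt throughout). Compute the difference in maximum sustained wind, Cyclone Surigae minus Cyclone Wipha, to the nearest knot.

19 kt

Cyclone Surigae: ΔP = 38; V ≈ 5.9 × 38^0.636 ≈ 59.65 kt.
Cyclone Wipha: ΔP = 21; V ≈ 6.11 × 21^0.62 ≈ 40.35 kt.
Difference ≈ 59.65 − 40.35 = 19.30 → 19 kt.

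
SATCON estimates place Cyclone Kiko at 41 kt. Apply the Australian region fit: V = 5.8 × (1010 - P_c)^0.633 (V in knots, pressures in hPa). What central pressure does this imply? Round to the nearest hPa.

ΔP = (V / 5.8)^(1/0.633) = (41/5.8)^1.580.
41/5.8 = 7.069; 7.069^1.580 ≈ 21.97 hPa.
P_c = 1010 − 21.97 = 988.03 ≈ 988 hPa.

988 hPa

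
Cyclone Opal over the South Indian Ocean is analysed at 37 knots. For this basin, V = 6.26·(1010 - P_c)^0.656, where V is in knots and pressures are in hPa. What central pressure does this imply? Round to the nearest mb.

ΔP = (V / 6.26)^(1/0.656) = (37/6.26)^1.524.
37/6.26 = 5.911; 5.911^1.524 ≈ 15.01 mb.
P_c = 1010 − 15.01 = 994.99 ≈ 995 mb.

995 mb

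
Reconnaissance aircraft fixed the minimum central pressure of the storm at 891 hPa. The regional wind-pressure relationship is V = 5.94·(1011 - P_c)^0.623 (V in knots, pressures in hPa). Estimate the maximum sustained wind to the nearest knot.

117 kt

ΔP = 1011 − 891 = 120 hPa.
120^0.623 ≈ 19.739.
V ≈ 5.94 × 19.739 ≈ 117.3 kt.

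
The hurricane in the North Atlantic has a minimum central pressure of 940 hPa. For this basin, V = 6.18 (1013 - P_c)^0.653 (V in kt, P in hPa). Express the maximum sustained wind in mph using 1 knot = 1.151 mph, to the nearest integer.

ΔP = 1013 − 940 = 73 hPa.
V ≈ 6.18 × 73^0.653 = 6.18 × 16.472 ≈ 101.798 kt.
101.798 × 1.151 ≈ 117.17 mph → 117 mph.

117 mph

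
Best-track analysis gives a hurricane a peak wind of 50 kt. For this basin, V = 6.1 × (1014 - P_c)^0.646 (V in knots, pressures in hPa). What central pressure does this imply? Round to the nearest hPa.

ΔP = (V / 6.1)^(1/0.646) = (50/6.1)^1.548.
50/6.1 = 8.197; 8.197^1.548 ≈ 25.96 hPa.
P_c = 1014 − 25.96 = 988.04 ≈ 988 hPa.

988 hPa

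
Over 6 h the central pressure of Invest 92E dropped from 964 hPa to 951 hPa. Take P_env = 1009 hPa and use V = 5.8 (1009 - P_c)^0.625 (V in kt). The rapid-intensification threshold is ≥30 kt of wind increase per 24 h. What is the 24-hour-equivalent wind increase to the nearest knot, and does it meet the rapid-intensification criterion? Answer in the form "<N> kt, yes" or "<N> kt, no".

43 kt, yes

V₁: ΔP = 45, V ≈ 5.8 × 45^0.625 ≈ 62.62 kt.
V₂: ΔP = 58, V ≈ 5.8 × 58^0.625 ≈ 73.38 kt.
ΔV over 6 h = 10.76 kt → 24 h equivalent = 10.76 × 24/6 ≈ 43.04 kt.
43 kt ≥ 30 kt ⇒ rapid intensification.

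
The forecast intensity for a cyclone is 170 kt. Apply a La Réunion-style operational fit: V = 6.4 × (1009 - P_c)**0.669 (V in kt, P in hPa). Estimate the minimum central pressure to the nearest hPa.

ΔP = (V / 6.4)^(1/0.669) = (170/6.4)^1.495.
170/6.4 = 26.562; 26.562^1.495 ≈ 134.57 hPa.
P_c = 1009 − 134.57 = 874.43 ≈ 874 hPa.

874 hPa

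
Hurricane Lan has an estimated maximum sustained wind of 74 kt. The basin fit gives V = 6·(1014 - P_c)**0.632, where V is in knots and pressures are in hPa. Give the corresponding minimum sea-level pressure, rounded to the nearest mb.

961 mb

ΔP = (V / 6)^(1/0.632) = (74/6)^1.582.
74/6 = 12.333; 12.333^1.582 ≈ 53.26 mb.
P_c = 1014 − 53.26 = 960.74 ≈ 961 mb.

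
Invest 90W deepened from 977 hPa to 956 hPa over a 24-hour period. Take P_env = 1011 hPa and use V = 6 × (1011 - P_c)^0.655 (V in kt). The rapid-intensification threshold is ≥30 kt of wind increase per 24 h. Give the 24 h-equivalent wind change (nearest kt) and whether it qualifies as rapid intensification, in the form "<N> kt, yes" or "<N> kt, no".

V₁: ΔP = 34, V ≈ 6 × 34^0.655 ≈ 60.43 kt.
V₂: ΔP = 55, V ≈ 6 × 55^0.655 ≈ 82.81 kt.
ΔV over 24 h = 22.38 kt → 24 h equivalent = 22.38 × 24/24 ≈ 22.38 kt.
22 kt < 30 kt ⇒ not rapid intensification.

22 kt, no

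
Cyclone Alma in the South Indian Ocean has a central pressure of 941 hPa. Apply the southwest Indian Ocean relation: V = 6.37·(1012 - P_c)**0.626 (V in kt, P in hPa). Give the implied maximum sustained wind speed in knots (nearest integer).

92 kt

ΔP = 1012 − 941 = 71 hPa.
71^0.626 ≈ 14.417.
V ≈ 6.37 × 14.417 ≈ 91.8 kt.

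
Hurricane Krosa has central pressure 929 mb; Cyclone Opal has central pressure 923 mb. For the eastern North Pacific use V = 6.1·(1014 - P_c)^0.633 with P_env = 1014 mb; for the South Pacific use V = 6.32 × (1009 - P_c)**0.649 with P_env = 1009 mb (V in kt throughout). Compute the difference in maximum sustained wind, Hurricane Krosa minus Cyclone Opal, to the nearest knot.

Hurricane Krosa: ΔP = 85; V ≈ 6.1 × 85^0.633 ≈ 101.54 kt.
Cyclone Opal: ΔP = 86; V ≈ 6.32 × 86^0.649 ≈ 113.82 kt.
Difference ≈ 101.54 − 113.82 = -12.28 → -12 kt.

-12 kt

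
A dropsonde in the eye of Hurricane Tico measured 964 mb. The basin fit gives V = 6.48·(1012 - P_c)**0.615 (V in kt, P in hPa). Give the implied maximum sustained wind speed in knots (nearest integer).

70 kt

ΔP = 1012 − 964 = 48 mb.
48^0.615 ≈ 10.813.
V ≈ 6.48 × 10.813 ≈ 70.1 kt.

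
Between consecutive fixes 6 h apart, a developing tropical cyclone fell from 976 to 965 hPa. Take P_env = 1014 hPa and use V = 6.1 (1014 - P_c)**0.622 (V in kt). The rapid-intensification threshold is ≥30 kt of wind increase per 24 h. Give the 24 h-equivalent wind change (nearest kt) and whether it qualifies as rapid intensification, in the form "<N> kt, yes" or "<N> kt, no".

V₁: ΔP = 38, V ≈ 6.1 × 38^0.622 ≈ 58.61 kt.
V₂: ΔP = 49, V ≈ 6.1 × 49^0.622 ≈ 68.65 kt.
ΔV over 6 h = 10.04 kt → 24 h equivalent = 10.04 × 24/6 ≈ 40.16 kt.
40 kt ≥ 30 kt ⇒ rapid intensification.

40 kt, yes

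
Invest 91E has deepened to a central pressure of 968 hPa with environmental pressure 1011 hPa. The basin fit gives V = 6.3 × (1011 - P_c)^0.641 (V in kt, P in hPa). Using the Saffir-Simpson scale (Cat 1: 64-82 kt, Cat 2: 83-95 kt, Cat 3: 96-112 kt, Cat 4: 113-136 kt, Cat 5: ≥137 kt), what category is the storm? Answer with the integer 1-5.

ΔP = 1011 − 968 = 43 hPa.
V ≈ 6.3 × 43^0.641 = 6.3 × 11.14 ≈ 70 kt.
70 kt falls in the Category 1 band.

1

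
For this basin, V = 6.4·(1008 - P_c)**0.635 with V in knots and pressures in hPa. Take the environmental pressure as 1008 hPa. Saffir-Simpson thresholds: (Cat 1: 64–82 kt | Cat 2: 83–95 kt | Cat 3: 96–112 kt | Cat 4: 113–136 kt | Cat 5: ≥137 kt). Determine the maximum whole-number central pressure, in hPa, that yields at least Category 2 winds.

951 hPa

Category 2 begins at V = 83 kt.
Required ΔP = (83/6.4)^(1/0.635) = 12.969^1.575 ≈ 56.57 hPa.
P_c ≤ 1008 − 56.57 = 951.43, so the highest integer P_c is 951 hPa.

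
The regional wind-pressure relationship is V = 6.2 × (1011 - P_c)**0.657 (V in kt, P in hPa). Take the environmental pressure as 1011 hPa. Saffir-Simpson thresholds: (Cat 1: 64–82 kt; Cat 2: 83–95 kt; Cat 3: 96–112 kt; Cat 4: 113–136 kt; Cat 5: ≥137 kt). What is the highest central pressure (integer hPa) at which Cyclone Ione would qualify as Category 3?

946 hPa

Category 3 begins at V = 96 kt.
Required ΔP = (96/6.2)^(1/0.657) = 15.484^1.522 ≈ 64.73 hPa.
P_c ≤ 1011 − 64.73 = 946.27, so the highest integer P_c is 946 hPa.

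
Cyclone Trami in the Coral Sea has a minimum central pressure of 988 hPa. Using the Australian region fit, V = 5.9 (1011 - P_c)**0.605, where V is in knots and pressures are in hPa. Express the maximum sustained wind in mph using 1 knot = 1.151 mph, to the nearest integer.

ΔP = 1011 − 988 = 23 hPa.
V ≈ 5.9 × 23^0.605 = 5.9 × 6.666 ≈ 39.328 kt.
39.328 × 1.151 ≈ 45.27 mph → 45 mph.

45 mph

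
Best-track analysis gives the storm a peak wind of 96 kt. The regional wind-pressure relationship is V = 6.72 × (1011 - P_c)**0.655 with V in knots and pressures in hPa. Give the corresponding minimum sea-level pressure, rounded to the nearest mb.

ΔP = (V / 6.72)^(1/0.655) = (96/6.72)^1.527.
96/6.72 = 14.286; 14.286^1.527 ≈ 57.97 mb.
P_c = 1011 − 57.97 = 953.03 ≈ 953 mb.

953 mb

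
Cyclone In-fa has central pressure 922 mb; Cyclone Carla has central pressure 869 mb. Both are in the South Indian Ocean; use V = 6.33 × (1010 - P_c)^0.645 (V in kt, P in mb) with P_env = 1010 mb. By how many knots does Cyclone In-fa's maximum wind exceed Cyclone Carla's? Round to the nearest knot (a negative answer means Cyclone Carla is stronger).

-40 kt

Cyclone In-fa: ΔP = 88; V ≈ 6.33 × 88^0.645 ≈ 113.66 kt.
Cyclone Carla: ΔP = 141; V ≈ 6.33 × 141^0.645 ≈ 154.05 kt.
Difference ≈ 113.66 − 154.05 = -40.39 → -40 kt.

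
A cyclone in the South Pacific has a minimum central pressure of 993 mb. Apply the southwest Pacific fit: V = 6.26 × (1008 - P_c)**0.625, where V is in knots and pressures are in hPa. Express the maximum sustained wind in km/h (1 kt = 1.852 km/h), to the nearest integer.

63 km/h

ΔP = 1008 − 993 = 15 mb.
V ≈ 6.26 × 15^0.625 = 6.26 × 5.433 ≈ 34.012 kt.
34.012 × 1.852 ≈ 62.99 km/h → 63 km/h.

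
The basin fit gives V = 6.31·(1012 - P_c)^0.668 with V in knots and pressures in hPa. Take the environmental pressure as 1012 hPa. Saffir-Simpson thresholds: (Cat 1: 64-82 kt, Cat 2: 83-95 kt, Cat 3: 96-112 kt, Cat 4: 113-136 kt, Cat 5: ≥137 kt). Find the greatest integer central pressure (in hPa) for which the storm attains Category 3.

953 hPa

Category 3 begins at V = 96 kt.
Required ΔP = (96/6.31)^(1/0.668) = 15.214^1.497 ≈ 58.86 hPa.
P_c ≤ 1012 − 58.86 = 953.14, so the highest integer P_c is 953 hPa.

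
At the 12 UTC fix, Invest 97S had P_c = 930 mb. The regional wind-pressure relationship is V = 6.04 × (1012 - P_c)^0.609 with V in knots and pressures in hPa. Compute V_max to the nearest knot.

88 kt

ΔP = 1012 − 930 = 82 mb.
82^0.609 ≈ 14.639.
V ≈ 6.04 × 14.639 ≈ 88.4 kt.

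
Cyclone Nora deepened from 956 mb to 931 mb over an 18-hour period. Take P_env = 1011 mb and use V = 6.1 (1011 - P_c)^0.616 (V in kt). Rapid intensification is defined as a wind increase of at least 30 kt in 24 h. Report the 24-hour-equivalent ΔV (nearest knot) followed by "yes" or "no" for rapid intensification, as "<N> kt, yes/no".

25 kt, no

V₁: ΔP = 55, V ≈ 6.1 × 55^0.616 ≈ 72.01 kt.
V₂: ΔP = 80, V ≈ 6.1 × 80^0.616 ≈ 90.71 kt.
ΔV over 18 h = 18.70 kt → 24 h equivalent = 18.70 × 24/18 ≈ 24.93 kt.
25 kt < 30 kt ⇒ not rapid intensification.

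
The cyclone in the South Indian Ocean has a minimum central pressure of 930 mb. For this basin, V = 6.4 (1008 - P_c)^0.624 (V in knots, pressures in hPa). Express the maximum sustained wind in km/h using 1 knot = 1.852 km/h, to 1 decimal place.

179.7 km/h

ΔP = 1008 − 930 = 78 mb.
V ≈ 6.4 × 78^0.624 = 6.4 × 15.159 ≈ 97.017 kt.
97.017 × 1.852 ≈ 179.68 km/h → 179.7 km/h.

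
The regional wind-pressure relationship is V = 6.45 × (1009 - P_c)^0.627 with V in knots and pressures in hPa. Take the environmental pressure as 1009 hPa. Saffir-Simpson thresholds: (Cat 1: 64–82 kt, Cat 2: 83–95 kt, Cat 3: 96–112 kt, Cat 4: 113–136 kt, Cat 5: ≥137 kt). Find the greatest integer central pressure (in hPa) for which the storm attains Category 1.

Category 1 begins at V = 64 kt.
Required ΔP = (64/6.45)^(1/0.627) = 9.922^1.595 ≈ 38.86 hPa.
P_c ≤ 1009 − 38.86 = 970.14, so the highest integer P_c is 970 hPa.

970 hPa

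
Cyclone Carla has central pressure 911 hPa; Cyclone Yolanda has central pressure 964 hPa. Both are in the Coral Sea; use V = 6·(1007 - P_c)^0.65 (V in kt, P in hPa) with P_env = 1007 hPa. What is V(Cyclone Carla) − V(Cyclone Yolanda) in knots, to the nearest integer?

Cyclone Carla: ΔP = 96; V ≈ 6 × 96^0.65 ≈ 116.58 kt.
Cyclone Yolanda: ΔP = 43; V ≈ 6 × 43^0.65 ≈ 69.17 kt.
Difference ≈ 116.58 − 69.17 = 47.41 → 47 kt.

47 kt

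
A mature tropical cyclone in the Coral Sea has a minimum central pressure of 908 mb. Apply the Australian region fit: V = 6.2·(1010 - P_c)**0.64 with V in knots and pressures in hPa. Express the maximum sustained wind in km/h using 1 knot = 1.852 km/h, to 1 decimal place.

ΔP = 1010 − 908 = 102 mb.
V ≈ 6.2 × 102^0.64 = 6.2 × 19.298 ≈ 119.645 kt.
119.645 × 1.852 ≈ 221.58 km/h → 221.6 km/h.

221.6 km/h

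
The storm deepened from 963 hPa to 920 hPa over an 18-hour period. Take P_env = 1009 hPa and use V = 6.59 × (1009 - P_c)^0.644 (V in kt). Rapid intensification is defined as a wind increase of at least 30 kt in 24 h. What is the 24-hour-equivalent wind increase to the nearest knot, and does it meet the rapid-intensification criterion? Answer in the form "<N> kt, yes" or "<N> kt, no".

V₁: ΔP = 46, V ≈ 6.59 × 46^0.644 ≈ 77.57 kt.
V₂: ΔP = 89, V ≈ 6.59 × 89^0.644 ≈ 118.66 kt.
ΔV over 18 h = 41.09 kt → 24 h equivalent = 41.09 × 24/18 ≈ 54.79 kt.
55 kt ≥ 30 kt ⇒ rapid intensification.

55 kt, yes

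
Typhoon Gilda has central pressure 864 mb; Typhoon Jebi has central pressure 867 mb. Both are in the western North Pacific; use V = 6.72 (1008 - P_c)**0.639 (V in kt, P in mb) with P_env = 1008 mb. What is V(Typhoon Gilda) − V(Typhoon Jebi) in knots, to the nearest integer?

2 kt

Typhoon Gilda: ΔP = 144; V ≈ 6.72 × 144^0.639 ≈ 160.90 kt.
Typhoon Jebi: ΔP = 141; V ≈ 6.72 × 141^0.639 ≈ 158.75 kt.
Difference ≈ 160.90 − 158.75 = 2.15 → 2 kt.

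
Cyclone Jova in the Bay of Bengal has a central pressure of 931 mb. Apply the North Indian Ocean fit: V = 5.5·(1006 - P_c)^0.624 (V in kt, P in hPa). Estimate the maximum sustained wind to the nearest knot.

ΔP = 1006 − 931 = 75 mb.
75^0.624 ≈ 14.792.
V ≈ 5.5 × 14.792 ≈ 81.4 kt.

81 kt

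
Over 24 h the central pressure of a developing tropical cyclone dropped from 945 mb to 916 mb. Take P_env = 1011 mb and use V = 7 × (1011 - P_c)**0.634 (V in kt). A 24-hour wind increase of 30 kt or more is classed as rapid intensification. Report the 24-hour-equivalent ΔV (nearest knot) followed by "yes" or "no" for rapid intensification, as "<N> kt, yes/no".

V₁: ΔP = 66, V ≈ 7 × 66^0.634 ≈ 99.70 kt.
V₂: ΔP = 95, V ≈ 7 × 95^0.634 ≈ 125.60 kt.
ΔV over 24 h = 25.90 kt → 24 h equivalent = 25.90 × 24/24 ≈ 25.90 kt.
26 kt < 30 kt ⇒ not rapid intensification.

26 kt, no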